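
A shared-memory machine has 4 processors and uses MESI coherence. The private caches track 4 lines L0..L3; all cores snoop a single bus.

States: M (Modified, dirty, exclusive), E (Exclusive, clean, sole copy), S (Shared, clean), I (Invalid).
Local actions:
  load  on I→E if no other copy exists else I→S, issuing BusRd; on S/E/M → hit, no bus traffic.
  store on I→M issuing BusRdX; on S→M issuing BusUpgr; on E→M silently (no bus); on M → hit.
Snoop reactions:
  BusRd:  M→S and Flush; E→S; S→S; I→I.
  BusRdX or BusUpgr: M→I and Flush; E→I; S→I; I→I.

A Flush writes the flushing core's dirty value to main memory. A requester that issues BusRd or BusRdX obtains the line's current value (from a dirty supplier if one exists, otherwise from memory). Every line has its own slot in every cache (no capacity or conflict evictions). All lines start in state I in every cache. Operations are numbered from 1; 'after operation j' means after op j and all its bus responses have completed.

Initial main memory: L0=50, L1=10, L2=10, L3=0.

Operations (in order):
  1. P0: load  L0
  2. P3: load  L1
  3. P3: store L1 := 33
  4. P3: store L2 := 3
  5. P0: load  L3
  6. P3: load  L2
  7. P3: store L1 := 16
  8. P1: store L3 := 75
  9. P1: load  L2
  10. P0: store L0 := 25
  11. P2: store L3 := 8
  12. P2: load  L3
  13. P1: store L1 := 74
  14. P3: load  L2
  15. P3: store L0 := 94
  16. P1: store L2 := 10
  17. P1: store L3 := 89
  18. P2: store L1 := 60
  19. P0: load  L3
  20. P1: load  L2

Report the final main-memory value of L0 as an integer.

memory[L0] = 25

1. P0: load  L0  bus=[BusRd]  L0: P0=E P1=I P2=I P3=I  mem[L0]=50
2. P3: load  L1  bus=[BusRd]  L1: P0=I P1=I P2=I P3=E  mem[L1]=10
3. P3: store L1 := 33  bus=[-]  L1: P0=I P1=I P2=I P3=M  mem[L1]=10
4. P3: store L2 := 3  bus=[BusRdX]  L2: P0=I P1=I P2=I P3=M  mem[L2]=10
5. P0: load  L3  bus=[BusRd]  L3: P0=E P1=I P2=I P3=I  mem[L3]=0
6. P3: load  L2  bus=[-]  L2: P0=I P1=I P2=I P3=M  mem[L2]=10
7. P3: store L1 := 16  bus=[-]  L1: P0=I P1=I P2=I P3=M  mem[L1]=10
8. P1: store L3 := 75  bus=[BusRdX]  L3: P0=I P1=M P2=I P3=I  mem[L3]=0
9. P1: load  L2  bus=[BusRd,Flush]  L2: P0=I P1=S P2=I P3=S  mem[L2]=3
10. P0: store L0 := 25  bus=[-]  L0: P0=M P1=I P2=I P3=I  mem[L0]=50
11. P2: store L3 := 8  bus=[BusRdX,Flush]  L3: P0=I P1=I P2=M P3=I  mem[L3]=75
12. P2: load  L3  bus=[-]  L3: P0=I P1=I P2=M P3=I  mem[L3]=75
13. P1: store L1 := 74  bus=[BusRdX,Flush]  L1: P0=I P1=M P2=I P3=I  mem[L1]=16
14. P3: load  L2  bus=[-]  L2: P0=I P1=S P2=I P3=S  mem[L2]=3
15. P3: store L0 := 94  bus=[BusRdX,Flush]  L0: P0=I P1=I P2=I P3=M  mem[L0]=25
16. P1: store L2 := 10  bus=[BusUpgr]  L2: P0=I P1=M P2=I P3=I  mem[L2]=3
17. P1: store L3 := 89  bus=[BusRdX,Flush]  L3: P0=I P1=M P2=I P3=I  mem[L3]=8
18. P2: store L1 := 60  bus=[BusRdX,Flush]  L1: P0=I P1=I P2=M P3=I  mem[L1]=74
19. P0: load  L3  bus=[BusRd,Flush]  L3: P0=S P1=S P2=I P3=I  mem[L3]=89
20. P1: load  L2  bus=[-]  L2: P0=I P1=M P2=I P3=I  mem[L2]=3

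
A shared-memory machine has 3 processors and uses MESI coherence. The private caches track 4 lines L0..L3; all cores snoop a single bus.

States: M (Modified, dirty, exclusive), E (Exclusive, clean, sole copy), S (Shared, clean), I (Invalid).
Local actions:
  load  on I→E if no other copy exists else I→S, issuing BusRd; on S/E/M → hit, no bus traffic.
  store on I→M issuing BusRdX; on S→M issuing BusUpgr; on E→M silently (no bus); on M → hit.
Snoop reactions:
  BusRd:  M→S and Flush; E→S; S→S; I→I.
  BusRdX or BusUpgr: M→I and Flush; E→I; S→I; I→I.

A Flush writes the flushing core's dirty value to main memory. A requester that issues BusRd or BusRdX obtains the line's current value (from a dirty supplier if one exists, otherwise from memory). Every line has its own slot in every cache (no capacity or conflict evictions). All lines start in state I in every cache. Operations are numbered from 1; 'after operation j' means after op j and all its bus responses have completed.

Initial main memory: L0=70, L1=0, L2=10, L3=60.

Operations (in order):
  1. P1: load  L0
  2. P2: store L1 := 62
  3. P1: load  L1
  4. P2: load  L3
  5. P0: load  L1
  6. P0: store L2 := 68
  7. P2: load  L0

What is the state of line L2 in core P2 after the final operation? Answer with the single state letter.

[1] P1: load  L0 | P0:I, P1:E(70), P2:I | bus: BusRd
[2] P2: store L1 := 62 | P0:I, P1:I, P2:M(62) | bus: BusRdX
[3] P1: load  L1 | P0:I, P1:S(62), P2:S(62) | bus: BusRd,Flush
[4] P2: load  L3 | P0:I, P1:I, P2:E(60) | bus: BusRd
[5] P0: load  L1 | P0:S(62), P1:S(62), P2:S(62) | bus: BusRd
[6] P0: store L2 := 68 | P0:M(68), P1:I, P2:I | bus: BusRdX
[7] P2: load  L0 | P0:I, P1:S(70), P2:S(70) | bus: BusRd

state = I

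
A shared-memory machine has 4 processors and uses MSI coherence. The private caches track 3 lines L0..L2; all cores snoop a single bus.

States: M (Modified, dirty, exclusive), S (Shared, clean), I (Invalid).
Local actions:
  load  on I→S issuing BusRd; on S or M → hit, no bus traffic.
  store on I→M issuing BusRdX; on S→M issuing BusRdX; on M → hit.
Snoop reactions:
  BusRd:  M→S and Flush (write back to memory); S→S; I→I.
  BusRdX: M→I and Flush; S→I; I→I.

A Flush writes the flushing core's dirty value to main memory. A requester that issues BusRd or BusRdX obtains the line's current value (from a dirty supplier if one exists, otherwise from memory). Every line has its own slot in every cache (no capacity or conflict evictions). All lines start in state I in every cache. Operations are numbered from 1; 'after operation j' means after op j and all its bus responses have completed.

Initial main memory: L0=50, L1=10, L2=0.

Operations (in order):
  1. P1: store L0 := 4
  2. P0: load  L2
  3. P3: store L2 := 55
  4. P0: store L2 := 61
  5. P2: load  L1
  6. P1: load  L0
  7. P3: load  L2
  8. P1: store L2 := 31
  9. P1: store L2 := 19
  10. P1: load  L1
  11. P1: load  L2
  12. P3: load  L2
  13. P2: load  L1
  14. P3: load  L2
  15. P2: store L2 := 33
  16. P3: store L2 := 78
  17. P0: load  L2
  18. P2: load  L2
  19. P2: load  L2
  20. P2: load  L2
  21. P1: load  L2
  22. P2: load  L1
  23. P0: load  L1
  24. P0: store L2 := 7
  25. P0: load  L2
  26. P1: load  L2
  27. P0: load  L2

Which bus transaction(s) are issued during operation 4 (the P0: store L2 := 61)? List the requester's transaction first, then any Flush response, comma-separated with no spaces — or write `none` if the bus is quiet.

bus = BusRdX,Flush

  op1 P1: store L0 := 4 → I/M/I/I on L0; bus BusRdX; mem=50
  op2 P0: load  L2 → S/I/I/I on L2; bus BusRd; mem=0
  op3 P3: store L2 := 55 → I/I/I/M on L2; bus BusRdX; mem=0
  op4 P0: store L2 := 61 → M/I/I/I on L2; bus BusRdX Flush; mem=55
  op5 P2: load  L1 → I/I/S/I on L1; bus BusRd; mem=10
  op6 P1: load  L0 → I/M/I/I on L0; bus (none); mem=50
  op7 P3: load  L2 → S/I/I/S on L2; bus BusRd Flush; mem=61
  op8 P1: store L2 := 31 → I/M/I/I on L2; bus BusRdX; mem=61
  op9 P1: store L2 := 19 → I/M/I/I on L2; bus (none); mem=61
  op10 P1: load  L1 → I/S/S/I on L1; bus BusRd; mem=10
  op11 P1: load  L2 → I/M/I/I on L2; bus (none); mem=61
  op12 P3: load  L2 → I/S/I/S on L2; bus BusRd Flush; mem=19
  op13 P2: load  L1 → I/S/S/I on L1; bus (none); mem=10
  op14 P3: load  L2 → I/S/I/S on L2; bus (none); mem=19
  op15 P2: store L2 := 33 → I/I/M/I on L2; bus BusRdX; mem=19
  op16 P3: store L2 := 78 → I/I/I/M on L2; bus BusRdX Flush; mem=33
  op17 P0: load  L2 → S/I/I/S on L2; bus BusRd Flush; mem=78
  op18 P2: load  L2 → S/I/S/S on L2; bus BusRd; mem=78
  op19 P2: load  L2 → S/I/S/S on L2; bus (none); mem=78
  op20 P2: load  L2 → S/I/S/S on L2; bus (none); mem=78
  op21 P1: load  L2 → S/S/S/S on L2; bus BusRd; mem=78
  op22 P2: load  L1 → I/S/S/I on L1; bus (none); mem=10
  op23 P0: load  L1 → S/S/S/I on L1; bus BusRd; mem=10
  op24 P0: store L2 := 7 → M/I/I/I on L2; bus BusRdX; mem=78
  op25 P0: load  L2 → M/I/I/I on L2; bus (none); mem=78
  op26 P1: load  L2 → S/S/I/I on L2; bus BusRd Flush; mem=7
  op27 P0: load  L2 → S/S/I/I on L2; bus (none); mem=7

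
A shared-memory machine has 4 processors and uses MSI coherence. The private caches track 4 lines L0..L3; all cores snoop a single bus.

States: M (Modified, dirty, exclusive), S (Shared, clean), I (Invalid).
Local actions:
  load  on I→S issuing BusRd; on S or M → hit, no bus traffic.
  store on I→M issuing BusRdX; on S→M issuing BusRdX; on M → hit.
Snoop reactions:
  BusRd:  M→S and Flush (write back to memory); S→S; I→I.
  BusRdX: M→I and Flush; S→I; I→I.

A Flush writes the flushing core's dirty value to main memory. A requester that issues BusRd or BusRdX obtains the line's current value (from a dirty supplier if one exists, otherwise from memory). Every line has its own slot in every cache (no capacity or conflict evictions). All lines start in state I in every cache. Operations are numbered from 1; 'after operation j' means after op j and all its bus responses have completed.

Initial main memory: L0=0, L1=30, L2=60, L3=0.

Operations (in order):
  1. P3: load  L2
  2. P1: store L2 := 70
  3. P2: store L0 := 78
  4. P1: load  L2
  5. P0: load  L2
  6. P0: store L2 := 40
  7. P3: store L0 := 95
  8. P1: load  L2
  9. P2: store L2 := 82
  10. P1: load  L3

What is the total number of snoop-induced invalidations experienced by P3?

  op1 P3: load  L2 → I/I/I/S on L2; bus BusRd; mem=60
  op2 P1: store L2 := 70 → I/M/I/I on L2; bus BusRdX; mem=60
  op3 P2: store L0 := 78 → I/I/M/I on L0; bus BusRdX; mem=0
  op4 P1: load  L2 → I/M/I/I on L2; bus (none); mem=60
  op5 P0: load  L2 → S/S/I/I on L2; bus BusRd Flush; mem=70
  op6 P0: store L2 := 40 → M/I/I/I on L2; bus BusRdX; mem=70
  op7 P3: store L0 := 95 → I/I/I/M on L0; bus BusRdX Flush; mem=78
  op8 P1: load  L2 → S/S/I/I on L2; bus BusRd Flush; mem=40
  op9 P2: store L2 := 82 → I/I/M/I on L2; bus BusRdX; mem=40
  op10 P1: load  L3 → I/S/I/I on L3; bus BusRd; mem=0

invalidations = 1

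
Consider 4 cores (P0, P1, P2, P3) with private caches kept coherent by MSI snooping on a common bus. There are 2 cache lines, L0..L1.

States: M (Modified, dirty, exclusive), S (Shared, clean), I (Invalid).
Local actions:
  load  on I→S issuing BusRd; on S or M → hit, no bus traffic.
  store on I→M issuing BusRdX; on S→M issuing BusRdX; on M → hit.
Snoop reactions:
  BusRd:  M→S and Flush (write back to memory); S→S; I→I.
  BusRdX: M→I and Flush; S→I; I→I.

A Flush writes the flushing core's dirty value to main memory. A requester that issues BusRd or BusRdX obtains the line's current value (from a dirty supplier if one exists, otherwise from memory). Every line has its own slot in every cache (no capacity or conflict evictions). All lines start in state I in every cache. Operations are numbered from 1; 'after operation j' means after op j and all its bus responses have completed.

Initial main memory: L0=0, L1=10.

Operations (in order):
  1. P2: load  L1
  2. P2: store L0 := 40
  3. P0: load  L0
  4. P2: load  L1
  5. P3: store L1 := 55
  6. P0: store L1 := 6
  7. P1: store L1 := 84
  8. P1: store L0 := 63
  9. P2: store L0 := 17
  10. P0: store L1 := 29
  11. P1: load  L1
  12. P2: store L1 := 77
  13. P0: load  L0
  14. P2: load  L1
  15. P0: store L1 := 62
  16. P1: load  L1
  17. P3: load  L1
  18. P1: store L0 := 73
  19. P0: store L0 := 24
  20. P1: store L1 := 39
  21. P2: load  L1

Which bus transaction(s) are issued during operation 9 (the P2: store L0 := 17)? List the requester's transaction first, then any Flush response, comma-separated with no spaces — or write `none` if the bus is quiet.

bus = BusRdX,Flush

1. P2: load  L1  bus=[BusRd]  L1: P0=I P1=I P2=S P3=I  mem[L1]=10
2. P2: store L0 := 40  bus=[BusRdX]  L0: P0=I P1=I P2=M P3=I  mem[L0]=0
3. P0: load  L0  bus=[BusRd,Flush]  L0: P0=S P1=I P2=S P3=I  mem[L0]=40
4. P2: load  L1  bus=[-]  L1: P0=I P1=I P2=S P3=I  mem[L1]=10
5. P3: store L1 := 55  bus=[BusRdX]  L1: P0=I P1=I P2=I P3=M  mem[L1]=10
6. P0: store L1 := 6  bus=[BusRdX,Flush]  L1: P0=M P1=I P2=I P3=I  mem[L1]=55
7. P1: store L1 := 84  bus=[BusRdX,Flush]  L1: P0=I P1=M P2=I P3=I  mem[L1]=6
8. P1: store L0 := 63  bus=[BusRdX]  L0: P0=I P1=M P2=I P3=I  mem[L0]=40
9. P2: store L0 := 17  bus=[BusRdX,Flush]  L0: P0=I P1=I P2=M P3=I  mem[L0]=63
10. P0: store L1 := 29  bus=[BusRdX,Flush]  L1: P0=M P1=I P2=I P3=I  mem[L1]=84
11. P1: load  L1  bus=[BusRd,Flush]  L1: P0=S P1=S P2=I P3=I  mem[L1]=29
12. P2: store L1 := 77  bus=[BusRdX]  L1: P0=I P1=I P2=M P3=I  mem[L1]=29
13. P0: load  L0  bus=[BusRd,Flush]  L0: P0=S P1=I P2=S P3=I  mem[L0]=17
14. P2: load  L1  bus=[-]  L1: P0=I P1=I P2=M P3=I  mem[L1]=29
15. P0: store L1 := 62  bus=[BusRdX,Flush]  L1: P0=M P1=I P2=I P3=I  mem[L1]=77
16. P1: load  L1  bus=[BusRd,Flush]  L1: P0=S P1=S P2=I P3=I  mem[L1]=62
17. P3: load  L1  bus=[BusRd]  L1: P0=S P1=S P2=I P3=S  mem[L1]=62
18. P1: store L0 := 73  bus=[BusRdX]  L0: P0=I P1=M P2=I P3=I  mem[L0]=17
19. P0: store L0 := 24  bus=[BusRdX,Flush]  L0: P0=M P1=I P2=I P3=I  mem[L0]=73
20. P1: store L1 := 39  bus=[BusRdX]  L1: P0=I P1=M P2=I P3=I  mem[L1]=62
21. P2: load  L1  bus=[BusRd,Flush]  L1: P0=I P1=S P2=S P3=I  mem[L1]=39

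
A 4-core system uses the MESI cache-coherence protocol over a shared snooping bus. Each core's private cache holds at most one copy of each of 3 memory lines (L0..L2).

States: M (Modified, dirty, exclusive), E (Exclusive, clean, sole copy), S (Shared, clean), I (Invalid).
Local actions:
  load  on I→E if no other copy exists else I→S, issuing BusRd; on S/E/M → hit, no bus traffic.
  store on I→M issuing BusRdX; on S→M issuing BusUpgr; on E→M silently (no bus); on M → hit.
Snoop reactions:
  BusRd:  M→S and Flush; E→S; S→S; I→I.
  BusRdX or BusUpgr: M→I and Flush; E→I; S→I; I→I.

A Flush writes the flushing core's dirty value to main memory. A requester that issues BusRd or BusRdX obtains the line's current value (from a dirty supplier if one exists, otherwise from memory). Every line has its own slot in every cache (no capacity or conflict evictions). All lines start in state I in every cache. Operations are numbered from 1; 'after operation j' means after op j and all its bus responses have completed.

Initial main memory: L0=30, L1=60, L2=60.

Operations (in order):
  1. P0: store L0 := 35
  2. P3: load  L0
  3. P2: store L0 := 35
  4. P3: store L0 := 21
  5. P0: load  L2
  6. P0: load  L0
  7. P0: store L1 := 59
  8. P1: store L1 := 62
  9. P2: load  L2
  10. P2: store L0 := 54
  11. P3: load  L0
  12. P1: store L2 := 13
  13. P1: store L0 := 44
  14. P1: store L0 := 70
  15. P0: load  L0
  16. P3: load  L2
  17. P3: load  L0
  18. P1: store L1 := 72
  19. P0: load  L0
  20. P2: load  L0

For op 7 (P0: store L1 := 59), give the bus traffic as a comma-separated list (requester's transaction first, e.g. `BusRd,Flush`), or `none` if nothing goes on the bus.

[1] P0: store L0 := 35 | P0:M(35), P1:I, P2:I, P3:I | bus: BusRdX
[2] P3: load  L0 | P0:S(35), P1:I, P2:I, P3:S(35) | bus: BusRd,Flush
[3] P2: store L0 := 35 | P0:I, P1:I, P2:M(35), P3:I | bus: BusRdX
[4] P3: store L0 := 21 | P0:I, P1:I, P2:I, P3:M(21) | bus: BusRdX,Flush
[5] P0: load  L2 | P0:E(60), P1:I, P2:I, P3:I | bus: BusRd
[6] P0: load  L0 | P0:S(21), P1:I, P2:I, P3:S(21) | bus: BusRd,Flush
[7] P0: store L1 := 59 | P0:M(59), P1:I, P2:I, P3:I | bus: BusRdX
[8] P1: store L1 := 62 | P0:I, P1:M(62), P2:I, P3:I | bus: BusRdX,Flush
[9] P2: load  L2 | P0:S(60), P1:I, P2:S(60), P3:I | bus: BusRd
[10] P2: store L0 := 54 | P0:I, P1:I, P2:M(54), P3:I | bus: BusRdX
[11] P3: load  L0 | P0:I, P1:I, P2:S(54), P3:S(54) | bus: BusRd,Flush
[12] P1: store L2 := 13 | P0:I, P1:M(13), P2:I, P3:I | bus: BusRdX
[13] P1: store L0 := 44 | P0:I, P1:M(44), P2:I, P3:I | bus: BusRdX
[14] P1: store L0 := 70 | P0:I, P1:M(70), P2:I, P3:I | bus: none
[15] P0: load  L0 | P0:S(70), P1:S(70), P2:I, P3:I | bus: BusRd,Flush
[16] P3: load  L2 | P0:I, P1:S(13), P2:I, P3:S(13) | bus: BusRd,Flush
[17] P3: load  L0 | P0:S(70), P1:S(70), P2:I, P3:S(70) | bus: BusRd
[18] P1: store L1 := 72 | P0:I, P1:M(72), P2:I, P3:I | bus: none
[19] P0: load  L0 | P0:S(70), P1:S(70), P2:I, P3:S(70) | bus: none
[20] P2: load  L0 | P0:S(70), P1:S(70), P2:S(70), P3:S(70) | bus: BusRd

bus = BusRdX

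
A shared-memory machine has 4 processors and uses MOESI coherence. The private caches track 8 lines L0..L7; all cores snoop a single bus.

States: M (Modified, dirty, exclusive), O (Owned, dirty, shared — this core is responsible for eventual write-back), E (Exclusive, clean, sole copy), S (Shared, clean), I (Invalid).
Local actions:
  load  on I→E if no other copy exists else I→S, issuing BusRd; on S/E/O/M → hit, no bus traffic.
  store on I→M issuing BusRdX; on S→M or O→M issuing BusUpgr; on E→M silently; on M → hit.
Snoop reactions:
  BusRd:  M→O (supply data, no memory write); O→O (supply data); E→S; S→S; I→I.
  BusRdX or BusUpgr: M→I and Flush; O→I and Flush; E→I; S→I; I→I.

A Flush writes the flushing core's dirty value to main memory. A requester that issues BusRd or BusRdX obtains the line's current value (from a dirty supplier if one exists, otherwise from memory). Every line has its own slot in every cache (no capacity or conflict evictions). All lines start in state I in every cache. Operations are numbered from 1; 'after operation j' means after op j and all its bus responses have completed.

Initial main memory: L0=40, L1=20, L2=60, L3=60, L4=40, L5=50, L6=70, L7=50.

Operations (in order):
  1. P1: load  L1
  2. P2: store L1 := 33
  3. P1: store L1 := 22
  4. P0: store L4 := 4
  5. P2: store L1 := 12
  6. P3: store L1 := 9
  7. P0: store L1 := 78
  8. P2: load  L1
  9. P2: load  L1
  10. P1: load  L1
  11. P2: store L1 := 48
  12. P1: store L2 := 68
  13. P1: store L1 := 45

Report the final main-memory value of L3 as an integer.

memory[L3] = 60

[1] P1: load  L1 | P0:I, P1:E(20), P2:I, P3:I | bus: BusRd
[2] P2: store L1 := 33 | P0:I, P1:I, P2:M(33), P3:I | bus: BusRdX
[3] P1: store L1 := 22 | P0:I, P1:M(22), P2:I, P3:I | bus: BusRdX,Flush
[4] P0: store L4 := 4 | P0:M(4), P1:I, P2:I, P3:I | bus: BusRdX
[5] P2: store L1 := 12 | P0:I, P1:I, P2:M(12), P3:I | bus: BusRdX,Flush
[6] P3: store L1 := 9 | P0:I, P1:I, P2:I, P3:M(9) | bus: BusRdX,Flush
[7] P0: store L1 := 78 | P0:M(78), P1:I, P2:I, P3:I | bus: BusRdX,Flush
[8] P2: load  L1 | P0:O(78), P1:I, P2:S(78), P3:I | bus: BusRd
[9] P2: load  L1 | P0:O(78), P1:I, P2:S(78), P3:I | bus: none
[10] P1: load  L1 | P0:O(78), P1:S(78), P2:S(78), P3:I | bus: BusRd
[11] P2: store L1 := 48 | P0:I, P1:I, P2:M(48), P3:I | bus: BusUpgr,Flush
[12] P1: store L2 := 68 | P0:I, P1:M(68), P2:I, P3:I | bus: BusRdX
[13] P1: store L1 := 45 | P0:I, P1:M(45), P2:I, P3:I | bus: BusRdX,Flush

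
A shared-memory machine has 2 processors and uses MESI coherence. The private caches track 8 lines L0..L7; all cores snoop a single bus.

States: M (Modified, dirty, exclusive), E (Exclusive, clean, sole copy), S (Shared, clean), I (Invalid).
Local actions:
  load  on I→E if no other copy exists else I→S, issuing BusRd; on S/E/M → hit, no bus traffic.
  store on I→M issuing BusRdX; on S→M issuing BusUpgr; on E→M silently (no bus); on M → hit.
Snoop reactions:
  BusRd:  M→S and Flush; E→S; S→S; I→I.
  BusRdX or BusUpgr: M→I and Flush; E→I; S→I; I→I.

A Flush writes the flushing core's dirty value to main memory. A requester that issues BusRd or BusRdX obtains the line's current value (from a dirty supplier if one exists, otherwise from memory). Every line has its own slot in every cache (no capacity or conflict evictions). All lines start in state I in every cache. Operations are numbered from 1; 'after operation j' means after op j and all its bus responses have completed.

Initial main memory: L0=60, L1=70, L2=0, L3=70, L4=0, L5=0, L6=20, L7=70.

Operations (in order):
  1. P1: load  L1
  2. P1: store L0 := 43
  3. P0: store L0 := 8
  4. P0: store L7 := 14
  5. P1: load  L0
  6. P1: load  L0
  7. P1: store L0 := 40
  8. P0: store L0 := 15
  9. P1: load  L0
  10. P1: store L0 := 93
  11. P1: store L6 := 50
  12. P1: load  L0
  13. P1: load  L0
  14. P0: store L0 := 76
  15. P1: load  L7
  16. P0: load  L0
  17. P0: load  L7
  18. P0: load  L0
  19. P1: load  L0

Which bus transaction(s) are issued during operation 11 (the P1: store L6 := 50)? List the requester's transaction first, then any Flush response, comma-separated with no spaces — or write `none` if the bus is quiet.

1. P1: load  L1  bus=[BusRd]  L1: P0=I P1=E  mem[L1]=70
2. P1: store L0 := 43  bus=[BusRdX]  L0: P0=I P1=M  mem[L0]=60
3. P0: store L0 := 8  bus=[BusRdX,Flush]  L0: P0=M P1=I  mem[L0]=43
4. P0: store L7 := 14  bus=[BusRdX]  L7: P0=M P1=I  mem[L7]=70
5. P1: load  L0  bus=[BusRd,Flush]  L0: P0=S P1=S  mem[L0]=8
6. P1: load  L0  bus=[-]  L0: P0=S P1=S  mem[L0]=8
7. P1: store L0 := 40  bus=[BusUpgr]  L0: P0=I P1=M  mem[L0]=8
8. P0: store L0 := 15  bus=[BusRdX,Flush]  L0: P0=M P1=I  mem[L0]=40
9. P1: load  L0  bus=[BusRd,Flush]  L0: P0=S P1=S  mem[L0]=15
10. P1: store L0 := 93  bus=[BusUpgr]  L0: P0=I P1=M  mem[L0]=15
11. P1: store L6 := 50  bus=[BusRdX]  L6: P0=I P1=M  mem[L6]=20
12. P1: load  L0  bus=[-]  L0: P0=I P1=M  mem[L0]=15
13. P1: load  L0  bus=[-]  L0: P0=I P1=M  mem[L0]=15
14. P0: store L0 := 76  bus=[BusRdX,Flush]  L0: P0=M P1=I  mem[L0]=93
15. P1: load  L7  bus=[BusRd,Flush]  L7: P0=S P1=S  mem[L7]=14
16. P0: load  L0  bus=[-]  L0: P0=M P1=I  mem[L0]=93
17. P0: load  L7  bus=[-]  L7: P0=S P1=S  mem[L7]=14
18. P0: load  L0  bus=[-]  L0: P0=M P1=I  mem[L0]=93
19. P1: load  L0  bus=[BusRd,Flush]  L0: P0=S P1=S  mem[L0]=76

bus = BusRdX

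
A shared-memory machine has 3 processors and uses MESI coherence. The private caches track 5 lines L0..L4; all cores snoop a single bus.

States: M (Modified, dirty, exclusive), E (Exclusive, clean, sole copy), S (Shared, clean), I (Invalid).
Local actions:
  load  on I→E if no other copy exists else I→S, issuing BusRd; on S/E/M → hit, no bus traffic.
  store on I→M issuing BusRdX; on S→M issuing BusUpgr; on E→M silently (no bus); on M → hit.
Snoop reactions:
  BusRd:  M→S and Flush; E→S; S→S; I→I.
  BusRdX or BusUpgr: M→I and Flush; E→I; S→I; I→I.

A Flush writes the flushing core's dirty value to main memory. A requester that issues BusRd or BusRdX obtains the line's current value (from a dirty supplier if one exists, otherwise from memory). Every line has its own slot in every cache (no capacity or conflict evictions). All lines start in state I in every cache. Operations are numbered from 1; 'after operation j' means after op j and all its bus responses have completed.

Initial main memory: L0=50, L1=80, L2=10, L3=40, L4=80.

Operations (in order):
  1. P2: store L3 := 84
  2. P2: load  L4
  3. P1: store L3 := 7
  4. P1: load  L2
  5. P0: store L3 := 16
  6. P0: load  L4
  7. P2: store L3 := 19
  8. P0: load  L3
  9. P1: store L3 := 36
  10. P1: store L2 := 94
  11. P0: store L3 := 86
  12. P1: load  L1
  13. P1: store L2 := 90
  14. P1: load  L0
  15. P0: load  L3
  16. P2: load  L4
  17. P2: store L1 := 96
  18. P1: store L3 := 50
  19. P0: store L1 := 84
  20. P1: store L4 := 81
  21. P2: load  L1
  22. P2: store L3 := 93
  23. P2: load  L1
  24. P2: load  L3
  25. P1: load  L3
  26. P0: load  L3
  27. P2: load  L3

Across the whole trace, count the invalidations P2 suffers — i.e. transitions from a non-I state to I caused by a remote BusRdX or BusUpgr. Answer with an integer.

invalidations = 4

  op1 P2: store L3 := 84 → I/I/M on L3; bus BusRdX; mem=40
  op2 P2: load  L4 → I/I/E on L4; bus BusRd; mem=80
  op3 P1: store L3 := 7 → I/M/I on L3; bus BusRdX Flush; mem=84
  op4 P1: load  L2 → I/E/I on L2; bus BusRd; mem=10
  op5 P0: store L3 := 16 → M/I/I on L3; bus BusRdX Flush; mem=7
  op6 P0: load  L4 → S/I/S on L4; bus BusRd; mem=80
  op7 P2: store L3 := 19 → I/I/M on L3; bus BusRdX Flush; mem=16
  op8 P0: load  L3 → S/I/S on L3; bus BusRd Flush; mem=19
  op9 P1: store L3 := 36 → I/M/I on L3; bus BusRdX; mem=19
  op10 P1: store L2 := 94 → I/M/I on L2; bus (none); mem=10
  op11 P0: store L3 := 86 → M/I/I on L3; bus BusRdX Flush; mem=36
  op12 P1: load  L1 → I/E/I on L1; bus BusRd; mem=80
  op13 P1: store L2 := 90 → I/M/I on L2; bus (none); mem=10
  op14 P1: load  L0 → I/E/I on L0; bus BusRd; mem=50
  op15 P0: load  L3 → M/I/I on L3; bus (none); mem=36
  op16 P2: load  L4 → S/I/S on L4; bus (none); mem=80
  op17 P2: store L1 := 96 → I/I/M on L1; bus BusRdX; mem=80
  op18 P1: store L3 := 50 → I/M/I on L3; bus BusRdX Flush; mem=86
  op19 P0: store L1 := 84 → M/I/I on L1; bus BusRdX Flush; mem=96
  op20 P1: store L4 := 81 → I/M/I on L4; bus BusRdX; mem=80
  op21 P2: load  L1 → S/I/S on L1; bus BusRd Flush; mem=84
  op22 P2: store L3 := 93 → I/I/M on L3; bus BusRdX Flush; mem=50
  op23 P2: load  L1 → S/I/S on L1; bus (none); mem=84
  op24 P2: load  L3 → I/I/M on L3; bus (none); mem=50
  op25 P1: load  L3 → I/S/S on L3; bus BusRd Flush; mem=93
  op26 P0: load  L3 → S/S/S on L3; bus BusRd; mem=93
  op27 P2: load  L3 → S/S/S on L3; bus (none); mem=93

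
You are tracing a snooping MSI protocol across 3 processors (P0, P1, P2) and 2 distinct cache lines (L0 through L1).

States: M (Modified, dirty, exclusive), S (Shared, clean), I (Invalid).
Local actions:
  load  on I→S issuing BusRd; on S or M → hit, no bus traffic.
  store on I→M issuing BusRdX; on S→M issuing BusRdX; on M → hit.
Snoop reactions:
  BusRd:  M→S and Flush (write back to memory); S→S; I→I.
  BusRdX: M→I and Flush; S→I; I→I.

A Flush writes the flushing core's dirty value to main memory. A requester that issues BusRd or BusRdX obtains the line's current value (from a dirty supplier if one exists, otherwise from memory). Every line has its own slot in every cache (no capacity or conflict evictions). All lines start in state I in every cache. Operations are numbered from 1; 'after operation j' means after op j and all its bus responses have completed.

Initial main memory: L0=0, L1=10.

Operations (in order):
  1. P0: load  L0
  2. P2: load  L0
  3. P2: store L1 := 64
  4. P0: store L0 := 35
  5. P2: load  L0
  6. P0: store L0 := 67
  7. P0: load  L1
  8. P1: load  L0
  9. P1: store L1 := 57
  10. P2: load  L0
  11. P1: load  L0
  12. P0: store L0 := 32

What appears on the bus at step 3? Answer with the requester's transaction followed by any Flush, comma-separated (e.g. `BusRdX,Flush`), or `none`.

bus = BusRdX

step 1: P0: load  L0  ⟶  SII  (L0)  txn=BusRd  M[L0]=0
step 2: P2: load  L0  ⟶  SIS  (L0)  txn=BusRd  M[L0]=0
step 3: P2: store L1 := 64  ⟶  IIM  (L1)  txn=BusRdX  M[L1]=10
step 4: P0: store L0 := 35  ⟶  MII  (L0)  txn=BusRdX  M[L0]=0
step 5: P2: load  L0  ⟶  SIS  (L0)  txn=BusRd+Flush  M[L0]=35
step 6: P0: store L0 := 67  ⟶  MII  (L0)  txn=BusRdX  M[L0]=35
step 7: P0: load  L1  ⟶  SIS  (L1)  txn=BusRd+Flush  M[L1]=64
step 8: P1: load  L0  ⟶  SSI  (L0)  txn=BusRd+Flush  M[L0]=67
step 9: P1: store L1 := 57  ⟶  IMI  (L1)  txn=BusRdX  M[L1]=64
step 10: P2: load  L0  ⟶  SSS  (L0)  txn=BusRd  M[L0]=67
step 11: P1: load  L0  ⟶  SSS  (L0)  txn=∅  M[L0]=67
step 12: P0: store L0 := 32  ⟶  MII  (L0)  txn=BusRdX  M[L0]=67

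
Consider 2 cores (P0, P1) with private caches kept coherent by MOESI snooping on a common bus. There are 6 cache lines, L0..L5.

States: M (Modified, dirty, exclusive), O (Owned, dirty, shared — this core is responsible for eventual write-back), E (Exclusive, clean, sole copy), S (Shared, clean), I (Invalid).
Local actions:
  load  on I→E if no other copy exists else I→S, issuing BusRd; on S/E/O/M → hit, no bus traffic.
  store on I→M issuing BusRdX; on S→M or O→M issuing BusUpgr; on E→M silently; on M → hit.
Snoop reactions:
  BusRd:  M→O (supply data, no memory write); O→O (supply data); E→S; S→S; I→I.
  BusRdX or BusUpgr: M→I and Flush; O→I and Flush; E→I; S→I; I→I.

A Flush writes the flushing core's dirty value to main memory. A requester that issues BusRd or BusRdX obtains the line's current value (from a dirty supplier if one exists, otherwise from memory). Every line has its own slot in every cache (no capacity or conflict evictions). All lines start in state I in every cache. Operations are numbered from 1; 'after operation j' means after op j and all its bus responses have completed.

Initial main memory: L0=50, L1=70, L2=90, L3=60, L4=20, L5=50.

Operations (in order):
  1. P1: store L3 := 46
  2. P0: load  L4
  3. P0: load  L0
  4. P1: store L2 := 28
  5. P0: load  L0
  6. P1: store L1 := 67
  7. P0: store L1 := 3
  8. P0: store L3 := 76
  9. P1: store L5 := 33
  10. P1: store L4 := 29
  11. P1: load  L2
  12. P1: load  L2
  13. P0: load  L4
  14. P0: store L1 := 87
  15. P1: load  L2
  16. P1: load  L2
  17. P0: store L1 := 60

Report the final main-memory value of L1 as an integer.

[1] P1: store L3 := 46 | P0:I, P1:M(46) | bus: BusRdX
[2] P0: load  L4 | P0:E(20), P1:I | bus: BusRd
[3] P0: load  L0 | P0:E(50), P1:I | bus: BusRd
[4] P1: store L2 := 28 | P0:I, P1:M(28) | bus: BusRdX
[5] P0: load  L0 | P0:E(50), P1:I | bus: none
[6] P1: store L1 := 67 | P0:I, P1:M(67) | bus: BusRdX
[7] P0: store L1 := 3 | P0:M(3), P1:I | bus: BusRdX,Flush
[8] P0: store L3 := 76 | P0:M(76), P1:I | bus: BusRdX,Flush
[9] P1: store L5 := 33 | P0:I, P1:M(33) | bus: BusRdX
[10] P1: store L4 := 29 | P0:I, P1:M(29) | bus: BusRdX
[11] P1: load  L2 | P0:I, P1:M(28) | bus: none
[12] P1: load  L2 | P0:I, P1:M(28) | bus: none
[13] P0: load  L4 | P0:S(29), P1:O(29) | bus: BusRd
[14] P0: store L1 := 87 | P0:M(87), P1:I | bus: none
[15] P1: load  L2 | P0:I, P1:M(28) | bus: none
[16] P1: load  L2 | P0:I, P1:M(28) | bus: none
[17] P0: store L1 := 60 | P0:M(60), P1:I | bus: none

memory[L1] = 67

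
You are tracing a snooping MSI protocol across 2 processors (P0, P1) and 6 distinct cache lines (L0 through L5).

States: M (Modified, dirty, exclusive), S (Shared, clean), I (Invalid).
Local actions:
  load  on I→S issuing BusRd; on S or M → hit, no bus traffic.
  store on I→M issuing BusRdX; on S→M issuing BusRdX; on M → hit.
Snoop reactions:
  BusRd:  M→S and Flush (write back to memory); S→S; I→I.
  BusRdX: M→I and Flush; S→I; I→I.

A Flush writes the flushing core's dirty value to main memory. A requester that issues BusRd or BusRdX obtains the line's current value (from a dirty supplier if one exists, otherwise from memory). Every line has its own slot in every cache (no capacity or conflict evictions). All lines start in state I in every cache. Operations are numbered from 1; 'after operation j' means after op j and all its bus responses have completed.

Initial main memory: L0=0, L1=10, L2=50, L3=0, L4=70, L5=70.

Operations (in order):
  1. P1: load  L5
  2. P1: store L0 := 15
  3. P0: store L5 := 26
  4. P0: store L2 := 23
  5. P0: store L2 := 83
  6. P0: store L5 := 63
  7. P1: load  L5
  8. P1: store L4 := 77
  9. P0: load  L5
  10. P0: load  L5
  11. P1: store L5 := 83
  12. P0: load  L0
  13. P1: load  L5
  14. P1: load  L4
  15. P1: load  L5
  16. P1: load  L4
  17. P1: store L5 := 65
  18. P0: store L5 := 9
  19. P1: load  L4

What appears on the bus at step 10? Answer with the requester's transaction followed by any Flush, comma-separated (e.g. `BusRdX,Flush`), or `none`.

bus = none

1. P1: load  L5  bus=[BusRd]  L5: P0=I P1=S  mem[L5]=70
2. P1: store L0 := 15  bus=[BusRdX]  L0: P0=I P1=M  mem[L0]=0
3. P0: store L5 := 26  bus=[BusRdX]  L5: P0=M P1=I  mem[L5]=70
4. P0: store L2 := 23  bus=[BusRdX]  L2: P0=M P1=I  mem[L2]=50
5. P0: store L2 := 83  bus=[-]  L2: P0=M P1=I  mem[L2]=50
6. P0: store L5 := 63  bus=[-]  L5: P0=M P1=I  mem[L5]=70
7. P1: load  L5  bus=[BusRd,Flush]  L5: P0=S P1=S  mem[L5]=63
8. P1: store L4 := 77  bus=[BusRdX]  L4: P0=I P1=M  mem[L4]=70
9. P0: load  L5  bus=[-]  L5: P0=S P1=S  mem[L5]=63
10. P0: load  L5  bus=[-]  L5: P0=S P1=S  mem[L5]=63
11. P1: store L5 := 83  bus=[BusRdX]  L5: P0=I P1=M  mem[L5]=63
12. P0: load  L0  bus=[BusRd,Flush]  L0: P0=S P1=S  mem[L0]=15
13. P1: load  L5  bus=[-]  L5: P0=I P1=M  mem[L5]=63
14. P1: load  L4  bus=[-]  L4: P0=I P1=M  mem[L4]=70
15. P1: load  L5  bus=[-]  L5: P0=I P1=M  mem[L5]=63
16. P1: load  L4  bus=[-]  L4: P0=I P1=M  mem[L4]=70
17. P1: store L5 := 65  bus=[-]  L5: P0=I P1=M  mem[L5]=63
18. P0: store L5 := 9  bus=[BusRdX,Flush]  L5: P0=M P1=I  mem[L5]=65
19. P1: load  L4  bus=[-]  L4: P0=I P1=M  mem[L4]=70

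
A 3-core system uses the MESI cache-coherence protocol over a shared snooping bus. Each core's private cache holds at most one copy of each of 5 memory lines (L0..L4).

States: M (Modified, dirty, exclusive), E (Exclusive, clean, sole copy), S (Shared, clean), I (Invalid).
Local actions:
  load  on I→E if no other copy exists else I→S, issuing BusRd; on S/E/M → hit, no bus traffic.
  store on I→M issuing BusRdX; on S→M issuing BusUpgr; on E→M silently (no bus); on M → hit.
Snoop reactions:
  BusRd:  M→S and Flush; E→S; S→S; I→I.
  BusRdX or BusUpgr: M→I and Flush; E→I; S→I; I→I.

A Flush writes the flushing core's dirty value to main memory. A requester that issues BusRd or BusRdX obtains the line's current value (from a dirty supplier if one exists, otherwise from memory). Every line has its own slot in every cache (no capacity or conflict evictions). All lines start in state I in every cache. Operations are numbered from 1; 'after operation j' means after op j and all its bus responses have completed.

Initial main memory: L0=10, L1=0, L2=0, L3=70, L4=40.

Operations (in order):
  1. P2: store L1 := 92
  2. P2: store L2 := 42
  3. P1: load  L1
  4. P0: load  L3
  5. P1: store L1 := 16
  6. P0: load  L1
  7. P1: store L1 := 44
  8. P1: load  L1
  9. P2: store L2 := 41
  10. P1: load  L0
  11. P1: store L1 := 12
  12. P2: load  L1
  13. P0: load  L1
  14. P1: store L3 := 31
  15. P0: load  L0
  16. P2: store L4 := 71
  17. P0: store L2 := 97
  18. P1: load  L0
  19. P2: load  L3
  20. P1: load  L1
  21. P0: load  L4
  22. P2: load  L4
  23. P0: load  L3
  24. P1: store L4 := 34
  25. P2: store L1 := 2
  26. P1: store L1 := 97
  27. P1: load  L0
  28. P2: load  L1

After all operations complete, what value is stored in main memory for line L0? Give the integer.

memory[L0] = 10

  op1 P2: store L1 := 92 → I/I/M on L1; bus BusRdX; mem=0
  op2 P2: store L2 := 42 → I/I/M on L2; bus BusRdX; mem=0
  op3 P1: load  L1 → I/S/S on L1; bus BusRd Flush; mem=92
  op4 P0: load  L3 → E/I/I on L3; bus BusRd; mem=70
  op5 P1: store L1 := 16 → I/M/I on L1; bus BusUpgr; mem=92
  op6 P0: load  L1 → S/S/I on L1; bus BusRd Flush; mem=16
  op7 P1: store L1 := 44 → I/M/I on L1; bus BusUpgr; mem=16
  op8 P1: load  L1 → I/M/I on L1; bus (none); mem=16
  op9 P2: store L2 := 41 → I/I/M on L2; bus (none); mem=0
  op10 P1: load  L0 → I/E/I on L0; bus BusRd; mem=10
  op11 P1: store L1 := 12 → I/M/I on L1; bus (none); mem=16
  op12 P2: load  L1 → I/S/S on L1; bus BusRd Flush; mem=12
  op13 P0: load  L1 → S/S/S on L1; bus BusRd; mem=12
  op14 P1: store L3 := 31 → I/M/I on L3; bus BusRdX; mem=70
  op15 P0: load  L0 → S/S/I on L0; bus BusRd; mem=10
  op16 P2: store L4 := 71 → I/I/M on L4; bus BusRdX; mem=40
  op17 P0: store L2 := 97 → M/I/I on L2; bus BusRdX Flush; mem=41
  op18 P1: load  L0 → S/S/I on L0; bus (none); mem=10
  op19 P2: load  L3 → I/S/S on L3; bus BusRd Flush; mem=31
  op20 P1: load  L1 → S/S/S on L1; bus (none); mem=12
  op21 P0: load  L4 → S/I/S on L4; bus BusRd Flush; mem=71
  op22 P2: load  L4 → S/I/S on L4; bus (none); mem=71
  op23 P0: load  L3 → S/S/S on L3; bus BusRd; mem=31
  op24 P1: store L4 := 34 → I/M/I on L4; bus BusRdX; mem=71
  op25 P2: store L1 := 2 → I/I/M on L1; bus BusUpgr; mem=12
  op26 P1: store L1 := 97 → I/M/I on L1; bus BusRdX Flush; mem=2
  op27 P1: load  L0 → S/S/I on L0; bus (none); mem=10
  op28 P2: load  L1 → I/S/S on L1; bus BusRd Flush; mem=97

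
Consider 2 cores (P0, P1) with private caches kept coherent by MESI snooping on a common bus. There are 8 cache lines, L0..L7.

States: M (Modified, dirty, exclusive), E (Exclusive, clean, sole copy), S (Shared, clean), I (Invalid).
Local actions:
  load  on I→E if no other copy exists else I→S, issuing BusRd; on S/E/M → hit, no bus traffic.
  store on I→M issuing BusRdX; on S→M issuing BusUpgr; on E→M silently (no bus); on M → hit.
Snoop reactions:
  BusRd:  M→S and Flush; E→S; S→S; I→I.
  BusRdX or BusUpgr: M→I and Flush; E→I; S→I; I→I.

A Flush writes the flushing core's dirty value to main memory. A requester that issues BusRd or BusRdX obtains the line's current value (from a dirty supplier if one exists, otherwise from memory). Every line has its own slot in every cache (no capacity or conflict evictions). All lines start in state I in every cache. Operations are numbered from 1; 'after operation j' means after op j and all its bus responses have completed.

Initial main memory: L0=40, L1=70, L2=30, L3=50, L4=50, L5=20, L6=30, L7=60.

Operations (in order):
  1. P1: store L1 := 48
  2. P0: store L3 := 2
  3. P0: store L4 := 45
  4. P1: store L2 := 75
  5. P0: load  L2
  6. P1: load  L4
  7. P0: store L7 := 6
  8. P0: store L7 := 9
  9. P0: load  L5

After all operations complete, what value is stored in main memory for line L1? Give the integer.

1. P1: store L1 := 48  bus=[BusRdX]  L1: P0=I P1=M  mem[L1]=70
2. P0: store L3 := 2  bus=[BusRdX]  L3: P0=M P1=I  mem[L3]=50
3. P0: store L4 := 45  bus=[BusRdX]  L4: P0=M P1=I  mem[L4]=50
4. P1: store L2 := 75  bus=[BusRdX]  L2: P0=I P1=M  mem[L2]=30
5. P0: load  L2  bus=[BusRd,Flush]  L2: P0=S P1=S  mem[L2]=75
6. P1: load  L4  bus=[BusRd,Flush]  L4: P0=S P1=S  mem[L4]=45
7. P0: store L7 := 6  bus=[BusRdX]  L7: P0=M P1=I  mem[L7]=60
8. P0: store L7 := 9  bus=[-]  L7: P0=M P1=I  mem[L7]=60
9. P0: load  L5  bus=[BusRd]  L5: P0=E P1=I  mem[L5]=20

memory[L1] = 70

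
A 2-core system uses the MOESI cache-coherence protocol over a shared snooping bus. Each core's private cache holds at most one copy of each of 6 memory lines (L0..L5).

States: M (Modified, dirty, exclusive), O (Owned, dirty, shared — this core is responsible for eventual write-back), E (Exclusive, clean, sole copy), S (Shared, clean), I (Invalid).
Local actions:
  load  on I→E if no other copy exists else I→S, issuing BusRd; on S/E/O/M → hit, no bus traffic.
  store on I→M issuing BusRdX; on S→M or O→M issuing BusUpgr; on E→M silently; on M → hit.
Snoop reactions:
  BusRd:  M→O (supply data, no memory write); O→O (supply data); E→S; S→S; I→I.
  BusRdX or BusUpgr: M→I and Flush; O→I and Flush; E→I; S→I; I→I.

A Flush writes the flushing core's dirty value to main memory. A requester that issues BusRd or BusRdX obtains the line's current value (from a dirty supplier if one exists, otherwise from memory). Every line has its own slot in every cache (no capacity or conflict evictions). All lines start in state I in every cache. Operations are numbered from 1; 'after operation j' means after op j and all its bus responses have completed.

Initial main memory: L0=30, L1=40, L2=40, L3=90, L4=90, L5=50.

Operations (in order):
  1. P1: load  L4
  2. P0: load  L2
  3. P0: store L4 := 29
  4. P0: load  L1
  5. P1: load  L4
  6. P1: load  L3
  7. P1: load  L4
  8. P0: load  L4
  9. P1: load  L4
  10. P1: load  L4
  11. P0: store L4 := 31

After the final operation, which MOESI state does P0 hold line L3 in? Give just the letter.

step 1: P1: load  L4  ⟶  IE  (L4)  txn=BusRd  M[L4]=90
step 2: P0: load  L2  ⟶  EI  (L2)  txn=BusRd  M[L2]=40
step 3: P0: store L4 := 29  ⟶  MI  (L4)  txn=BusRdX  M[L4]=90
step 4: P0: load  L1  ⟶  EI  (L1)  txn=BusRd  M[L1]=40
step 5: P1: load  L4  ⟶  OS  (L4)  txn=BusRd  M[L4]=90
step 6: P1: load  L3  ⟶  IE  (L3)  txn=BusRd  M[L3]=90
step 7: P1: load  L4  ⟶  OS  (L4)  txn=∅  M[L4]=90
step 8: P0: load  L4  ⟶  OS  (L4)  txn=∅  M[L4]=90
step 9: P1: load  L4  ⟶  OS  (L4)  txn=∅  M[L4]=90
step 10: P1: load  L4  ⟶  OS  (L4)  txn=∅  M[L4]=90
step 11: P0: store L4 := 31  ⟶  MI  (L4)  txn=BusUpgr  M[L4]=90

state = I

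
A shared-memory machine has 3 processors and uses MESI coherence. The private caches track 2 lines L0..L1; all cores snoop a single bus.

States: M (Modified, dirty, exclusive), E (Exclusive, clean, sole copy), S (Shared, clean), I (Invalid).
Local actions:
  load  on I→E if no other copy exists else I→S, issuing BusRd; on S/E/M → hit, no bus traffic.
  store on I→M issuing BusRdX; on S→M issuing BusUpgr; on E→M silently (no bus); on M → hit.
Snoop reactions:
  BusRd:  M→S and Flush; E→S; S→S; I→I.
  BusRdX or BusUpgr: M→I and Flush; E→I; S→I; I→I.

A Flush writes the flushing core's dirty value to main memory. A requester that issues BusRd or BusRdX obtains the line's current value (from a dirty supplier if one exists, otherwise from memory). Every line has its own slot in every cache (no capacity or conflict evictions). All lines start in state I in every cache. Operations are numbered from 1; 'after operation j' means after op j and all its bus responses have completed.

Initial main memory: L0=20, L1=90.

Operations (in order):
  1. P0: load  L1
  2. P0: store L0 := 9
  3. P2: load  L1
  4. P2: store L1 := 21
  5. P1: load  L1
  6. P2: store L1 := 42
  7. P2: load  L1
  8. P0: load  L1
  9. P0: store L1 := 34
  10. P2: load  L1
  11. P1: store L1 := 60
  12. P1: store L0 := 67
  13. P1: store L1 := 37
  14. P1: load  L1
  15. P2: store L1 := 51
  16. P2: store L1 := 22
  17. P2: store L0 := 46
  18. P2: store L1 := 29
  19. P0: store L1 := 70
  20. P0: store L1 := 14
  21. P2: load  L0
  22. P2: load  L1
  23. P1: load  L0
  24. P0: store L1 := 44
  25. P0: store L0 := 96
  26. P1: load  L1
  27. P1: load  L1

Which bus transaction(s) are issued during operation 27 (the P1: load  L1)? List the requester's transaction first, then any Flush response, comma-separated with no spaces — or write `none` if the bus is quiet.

bus = none

step 1: P0: load  L1  ⟶  EII  (L1)  txn=BusRd  M[L1]=90
step 2: P0: store L0 := 9  ⟶  MII  (L0)  txn=BusRdX  M[L0]=20
step 3: P2: load  L1  ⟶  SIS  (L1)  txn=BusRd  M[L1]=90
step 4: P2: store L1 := 21  ⟶  IIM  (L1)  txn=BusUpgr  M[L1]=90
step 5: P1: load  L1  ⟶  ISS  (L1)  txn=BusRd+Flush  M[L1]=21
step 6: P2: store L1 := 42  ⟶  IIM  (L1)  txn=BusUpgr  M[L1]=21
step 7: P2: load  L1  ⟶  IIM  (L1)  txn=∅  M[L1]=21
step 8: P0: load  L1  ⟶  SIS  (L1)  txn=BusRd+Flush  M[L1]=42
step 9: P0: store L1 := 34  ⟶  MII  (L1)  txn=BusUpgr  M[L1]=42
step 10: P2: load  L1  ⟶  SIS  (L1)  txn=BusRd+Flush  M[L1]=34
step 11: P1: store L1 := 60  ⟶  IMI  (L1)  txn=BusRdX  M[L1]=34
step 12: P1: store L0 := 67  ⟶  IMI  (L0)  txn=BusRdX+Flush  M[L0]=9
step 13: P1: store L1 := 37  ⟶  IMI  (L1)  txn=∅  M[L1]=34
step 14: P1: load  L1  ⟶  IMI  (L1)  txn=∅  M[L1]=34
step 15: P2: store L1 := 51  ⟶  IIM  (L1)  txn=BusRdX+Flush  M[L1]=37
step 16: P2: store L1 := 22  ⟶  IIM  (L1)  txn=∅  M[L1]=37
step 17: P2: store L0 := 46  ⟶  IIM  (L0)  txn=BusRdX+Flush  M[L0]=67
step 18: P2: store L1 := 29  ⟶  IIM  (L1)  txn=∅  M[L1]=37
step 19: P0: store L1 := 70  ⟶  MII  (L1)  txn=BusRdX+Flush  M[L1]=29
step 20: P0: store L1 := 14  ⟶  MII  (L1)  txn=∅  M[L1]=29
step 21: P2: load  L0  ⟶  IIM  (L0)  txn=∅  M[L0]=67
step 22: P2: load  L1  ⟶  SIS  (L1)  txn=BusRd+Flush  M[L1]=14
step 23: P1: load  L0  ⟶  ISS  (L0)  txn=BusRd+Flush  M[L0]=46
step 24: P0: store L1 := 44  ⟶  MII  (L1)  txn=BusUpgr  M[L1]=14
step 25: P0: store L0 := 96  ⟶  MII  (L0)  txn=BusRdX  M[L0]=46
step 26: P1: load  L1  ⟶  SSI  (L1)  txn=BusRd+Flush  M[L1]=44
step 27: P1: load  L1  ⟶  SSI  (L1)  txn=∅  M[L1]=44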